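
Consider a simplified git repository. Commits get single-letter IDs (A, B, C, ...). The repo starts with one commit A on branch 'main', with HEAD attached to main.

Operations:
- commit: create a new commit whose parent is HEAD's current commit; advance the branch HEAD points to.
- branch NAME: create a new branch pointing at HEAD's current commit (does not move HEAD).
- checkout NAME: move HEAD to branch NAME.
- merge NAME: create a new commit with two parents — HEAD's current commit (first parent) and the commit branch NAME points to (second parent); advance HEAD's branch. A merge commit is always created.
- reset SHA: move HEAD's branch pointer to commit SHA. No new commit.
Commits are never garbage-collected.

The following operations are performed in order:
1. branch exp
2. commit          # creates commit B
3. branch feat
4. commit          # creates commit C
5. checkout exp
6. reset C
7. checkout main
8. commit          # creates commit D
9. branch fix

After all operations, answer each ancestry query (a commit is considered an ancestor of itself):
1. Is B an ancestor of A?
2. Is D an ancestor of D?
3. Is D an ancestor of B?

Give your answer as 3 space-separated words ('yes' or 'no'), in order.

After op 1 (branch): HEAD=main@A [exp=A main=A]
After op 2 (commit): HEAD=main@B [exp=A main=B]
After op 3 (branch): HEAD=main@B [exp=A feat=B main=B]
After op 4 (commit): HEAD=main@C [exp=A feat=B main=C]
After op 5 (checkout): HEAD=exp@A [exp=A feat=B main=C]
After op 6 (reset): HEAD=exp@C [exp=C feat=B main=C]
After op 7 (checkout): HEAD=main@C [exp=C feat=B main=C]
After op 8 (commit): HEAD=main@D [exp=C feat=B main=D]
After op 9 (branch): HEAD=main@D [exp=C feat=B fix=D main=D]
ancestors(A) = {A}; B in? no
ancestors(D) = {A,B,C,D}; D in? yes
ancestors(B) = {A,B}; D in? no

Answer: no yes no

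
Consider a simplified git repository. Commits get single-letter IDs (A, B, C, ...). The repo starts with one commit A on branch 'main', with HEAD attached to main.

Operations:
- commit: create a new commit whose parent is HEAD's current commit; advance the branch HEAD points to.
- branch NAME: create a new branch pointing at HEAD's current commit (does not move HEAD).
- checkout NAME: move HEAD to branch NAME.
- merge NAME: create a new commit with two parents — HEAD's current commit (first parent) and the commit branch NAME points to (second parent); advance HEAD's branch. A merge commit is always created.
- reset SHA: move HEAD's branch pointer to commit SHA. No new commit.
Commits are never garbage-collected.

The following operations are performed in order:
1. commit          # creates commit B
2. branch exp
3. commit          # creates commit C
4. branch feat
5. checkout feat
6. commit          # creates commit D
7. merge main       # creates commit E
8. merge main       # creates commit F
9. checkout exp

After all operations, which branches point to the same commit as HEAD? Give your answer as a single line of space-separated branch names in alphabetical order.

After op 1 (commit): HEAD=main@B [main=B]
After op 2 (branch): HEAD=main@B [exp=B main=B]
After op 3 (commit): HEAD=main@C [exp=B main=C]
After op 4 (branch): HEAD=main@C [exp=B feat=C main=C]
After op 5 (checkout): HEAD=feat@C [exp=B feat=C main=C]
After op 6 (commit): HEAD=feat@D [exp=B feat=D main=C]
After op 7 (merge): HEAD=feat@E [exp=B feat=E main=C]
After op 8 (merge): HEAD=feat@F [exp=B feat=F main=C]
After op 9 (checkout): HEAD=exp@B [exp=B feat=F main=C]

Answer: exp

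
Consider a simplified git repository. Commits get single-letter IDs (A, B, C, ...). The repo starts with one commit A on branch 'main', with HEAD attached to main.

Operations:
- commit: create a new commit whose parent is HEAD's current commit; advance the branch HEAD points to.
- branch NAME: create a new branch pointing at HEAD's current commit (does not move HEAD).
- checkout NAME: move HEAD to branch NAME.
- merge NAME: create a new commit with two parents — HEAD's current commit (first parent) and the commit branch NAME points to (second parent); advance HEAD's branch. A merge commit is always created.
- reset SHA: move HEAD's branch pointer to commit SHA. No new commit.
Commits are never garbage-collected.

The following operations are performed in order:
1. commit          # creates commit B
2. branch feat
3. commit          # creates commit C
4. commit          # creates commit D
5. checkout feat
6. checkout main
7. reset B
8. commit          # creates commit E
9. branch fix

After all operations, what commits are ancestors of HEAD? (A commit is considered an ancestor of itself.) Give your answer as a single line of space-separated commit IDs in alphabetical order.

After op 1 (commit): HEAD=main@B [main=B]
After op 2 (branch): HEAD=main@B [feat=B main=B]
After op 3 (commit): HEAD=main@C [feat=B main=C]
After op 4 (commit): HEAD=main@D [feat=B main=D]
After op 5 (checkout): HEAD=feat@B [feat=B main=D]
After op 6 (checkout): HEAD=main@D [feat=B main=D]
After op 7 (reset): HEAD=main@B [feat=B main=B]
After op 8 (commit): HEAD=main@E [feat=B main=E]
After op 9 (branch): HEAD=main@E [feat=B fix=E main=E]

Answer: A B E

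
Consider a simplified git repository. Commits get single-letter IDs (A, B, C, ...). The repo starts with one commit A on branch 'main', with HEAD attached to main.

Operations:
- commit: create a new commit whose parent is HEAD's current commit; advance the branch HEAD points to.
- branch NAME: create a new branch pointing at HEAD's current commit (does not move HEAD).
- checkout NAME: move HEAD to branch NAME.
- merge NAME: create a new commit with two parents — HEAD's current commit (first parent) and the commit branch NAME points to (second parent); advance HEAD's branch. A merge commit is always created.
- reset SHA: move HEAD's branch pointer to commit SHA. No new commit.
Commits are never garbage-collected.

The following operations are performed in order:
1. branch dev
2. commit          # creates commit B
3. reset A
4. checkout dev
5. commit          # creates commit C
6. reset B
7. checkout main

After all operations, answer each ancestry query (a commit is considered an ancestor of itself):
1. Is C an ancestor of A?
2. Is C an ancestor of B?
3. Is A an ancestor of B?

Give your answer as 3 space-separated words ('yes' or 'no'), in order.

Answer: no no yes

Derivation:
After op 1 (branch): HEAD=main@A [dev=A main=A]
After op 2 (commit): HEAD=main@B [dev=A main=B]
After op 3 (reset): HEAD=main@A [dev=A main=A]
After op 4 (checkout): HEAD=dev@A [dev=A main=A]
After op 5 (commit): HEAD=dev@C [dev=C main=A]
After op 6 (reset): HEAD=dev@B [dev=B main=A]
After op 7 (checkout): HEAD=main@A [dev=B main=A]
ancestors(A) = {A}; C in? no
ancestors(B) = {A,B}; C in? no
ancestors(B) = {A,B}; A in? yes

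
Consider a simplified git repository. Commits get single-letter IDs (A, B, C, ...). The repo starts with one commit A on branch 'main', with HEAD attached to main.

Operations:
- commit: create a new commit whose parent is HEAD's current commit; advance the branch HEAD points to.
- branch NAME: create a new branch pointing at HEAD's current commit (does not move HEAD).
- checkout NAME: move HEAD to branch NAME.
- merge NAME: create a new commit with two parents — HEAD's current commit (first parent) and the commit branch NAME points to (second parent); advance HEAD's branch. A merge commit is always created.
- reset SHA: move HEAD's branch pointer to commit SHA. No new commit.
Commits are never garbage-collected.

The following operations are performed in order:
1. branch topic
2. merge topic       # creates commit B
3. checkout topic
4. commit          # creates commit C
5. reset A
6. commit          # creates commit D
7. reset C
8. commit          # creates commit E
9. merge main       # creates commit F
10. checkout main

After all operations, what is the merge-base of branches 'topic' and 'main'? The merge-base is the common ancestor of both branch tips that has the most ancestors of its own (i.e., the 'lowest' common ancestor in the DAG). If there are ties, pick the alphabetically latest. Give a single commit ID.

After op 1 (branch): HEAD=main@A [main=A topic=A]
After op 2 (merge): HEAD=main@B [main=B topic=A]
After op 3 (checkout): HEAD=topic@A [main=B topic=A]
After op 4 (commit): HEAD=topic@C [main=B topic=C]
After op 5 (reset): HEAD=topic@A [main=B topic=A]
After op 6 (commit): HEAD=topic@D [main=B topic=D]
After op 7 (reset): HEAD=topic@C [main=B topic=C]
After op 8 (commit): HEAD=topic@E [main=B topic=E]
After op 9 (merge): HEAD=topic@F [main=B topic=F]
After op 10 (checkout): HEAD=main@B [main=B topic=F]
ancestors(topic=F): ['A', 'B', 'C', 'E', 'F']
ancestors(main=B): ['A', 'B']
common: ['A', 'B']

Answer: B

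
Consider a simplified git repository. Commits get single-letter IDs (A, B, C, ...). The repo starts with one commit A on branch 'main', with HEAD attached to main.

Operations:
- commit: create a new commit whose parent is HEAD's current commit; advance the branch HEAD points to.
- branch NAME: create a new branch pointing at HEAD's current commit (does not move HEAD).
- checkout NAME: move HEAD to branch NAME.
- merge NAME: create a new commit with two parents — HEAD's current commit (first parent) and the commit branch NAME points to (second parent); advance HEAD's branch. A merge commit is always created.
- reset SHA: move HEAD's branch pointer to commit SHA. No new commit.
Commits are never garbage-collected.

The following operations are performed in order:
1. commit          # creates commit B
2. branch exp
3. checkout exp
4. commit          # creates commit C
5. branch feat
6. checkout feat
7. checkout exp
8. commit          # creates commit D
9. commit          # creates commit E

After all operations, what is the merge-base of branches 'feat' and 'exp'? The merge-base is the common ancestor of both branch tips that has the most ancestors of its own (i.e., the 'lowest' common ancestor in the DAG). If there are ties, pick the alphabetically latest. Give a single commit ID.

Answer: C

Derivation:
After op 1 (commit): HEAD=main@B [main=B]
After op 2 (branch): HEAD=main@B [exp=B main=B]
After op 3 (checkout): HEAD=exp@B [exp=B main=B]
After op 4 (commit): HEAD=exp@C [exp=C main=B]
After op 5 (branch): HEAD=exp@C [exp=C feat=C main=B]
After op 6 (checkout): HEAD=feat@C [exp=C feat=C main=B]
After op 7 (checkout): HEAD=exp@C [exp=C feat=C main=B]
After op 8 (commit): HEAD=exp@D [exp=D feat=C main=B]
After op 9 (commit): HEAD=exp@E [exp=E feat=C main=B]
ancestors(feat=C): ['A', 'B', 'C']
ancestors(exp=E): ['A', 'B', 'C', 'D', 'E']
common: ['A', 'B', 'C']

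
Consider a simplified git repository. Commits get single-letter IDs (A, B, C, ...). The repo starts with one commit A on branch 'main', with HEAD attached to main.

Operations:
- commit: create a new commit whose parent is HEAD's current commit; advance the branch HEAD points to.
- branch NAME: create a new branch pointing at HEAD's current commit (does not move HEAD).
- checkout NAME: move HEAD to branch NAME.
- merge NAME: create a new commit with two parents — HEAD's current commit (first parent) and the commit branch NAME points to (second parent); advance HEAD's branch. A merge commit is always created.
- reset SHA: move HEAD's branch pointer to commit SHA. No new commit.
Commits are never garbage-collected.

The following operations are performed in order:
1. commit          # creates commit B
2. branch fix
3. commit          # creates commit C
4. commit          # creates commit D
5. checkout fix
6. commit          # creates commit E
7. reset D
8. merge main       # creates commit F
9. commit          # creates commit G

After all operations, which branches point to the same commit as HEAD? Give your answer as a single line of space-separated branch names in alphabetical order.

Answer: fix

Derivation:
After op 1 (commit): HEAD=main@B [main=B]
After op 2 (branch): HEAD=main@B [fix=B main=B]
After op 3 (commit): HEAD=main@C [fix=B main=C]
After op 4 (commit): HEAD=main@D [fix=B main=D]
After op 5 (checkout): HEAD=fix@B [fix=B main=D]
After op 6 (commit): HEAD=fix@E [fix=E main=D]
After op 7 (reset): HEAD=fix@D [fix=D main=D]
After op 8 (merge): HEAD=fix@F [fix=F main=D]
After op 9 (commit): HEAD=fix@G [fix=G main=D]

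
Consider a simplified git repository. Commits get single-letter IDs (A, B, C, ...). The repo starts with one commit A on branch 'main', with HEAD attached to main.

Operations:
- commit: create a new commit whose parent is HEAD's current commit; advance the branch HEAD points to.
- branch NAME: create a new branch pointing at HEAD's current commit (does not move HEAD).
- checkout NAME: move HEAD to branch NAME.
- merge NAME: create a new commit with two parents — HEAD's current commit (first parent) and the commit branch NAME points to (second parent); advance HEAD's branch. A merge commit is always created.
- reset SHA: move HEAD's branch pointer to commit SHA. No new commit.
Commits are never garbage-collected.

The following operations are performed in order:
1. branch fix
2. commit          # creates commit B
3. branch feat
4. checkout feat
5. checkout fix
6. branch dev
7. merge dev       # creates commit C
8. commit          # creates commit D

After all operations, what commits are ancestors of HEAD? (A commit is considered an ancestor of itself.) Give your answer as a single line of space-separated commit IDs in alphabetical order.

After op 1 (branch): HEAD=main@A [fix=A main=A]
After op 2 (commit): HEAD=main@B [fix=A main=B]
After op 3 (branch): HEAD=main@B [feat=B fix=A main=B]
After op 4 (checkout): HEAD=feat@B [feat=B fix=A main=B]
After op 5 (checkout): HEAD=fix@A [feat=B fix=A main=B]
After op 6 (branch): HEAD=fix@A [dev=A feat=B fix=A main=B]
After op 7 (merge): HEAD=fix@C [dev=A feat=B fix=C main=B]
After op 8 (commit): HEAD=fix@D [dev=A feat=B fix=D main=B]

Answer: A C D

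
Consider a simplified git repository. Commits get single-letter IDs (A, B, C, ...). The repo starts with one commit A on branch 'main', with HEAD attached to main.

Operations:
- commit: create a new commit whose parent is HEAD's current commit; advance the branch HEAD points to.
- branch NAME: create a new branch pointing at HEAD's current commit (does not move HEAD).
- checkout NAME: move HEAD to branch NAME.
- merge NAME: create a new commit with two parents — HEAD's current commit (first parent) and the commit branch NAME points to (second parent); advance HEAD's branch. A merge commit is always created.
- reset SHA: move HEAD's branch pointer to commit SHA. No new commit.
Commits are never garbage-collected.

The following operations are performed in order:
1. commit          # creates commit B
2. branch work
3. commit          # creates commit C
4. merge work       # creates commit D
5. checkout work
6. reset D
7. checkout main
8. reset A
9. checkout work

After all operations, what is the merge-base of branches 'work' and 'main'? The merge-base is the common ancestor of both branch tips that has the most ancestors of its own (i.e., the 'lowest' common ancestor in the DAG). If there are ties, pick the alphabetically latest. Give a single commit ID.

After op 1 (commit): HEAD=main@B [main=B]
After op 2 (branch): HEAD=main@B [main=B work=B]
After op 3 (commit): HEAD=main@C [main=C work=B]
After op 4 (merge): HEAD=main@D [main=D work=B]
After op 5 (checkout): HEAD=work@B [main=D work=B]
After op 6 (reset): HEAD=work@D [main=D work=D]
After op 7 (checkout): HEAD=main@D [main=D work=D]
After op 8 (reset): HEAD=main@A [main=A work=D]
After op 9 (checkout): HEAD=work@D [main=A work=D]
ancestors(work=D): ['A', 'B', 'C', 'D']
ancestors(main=A): ['A']
common: ['A']

Answer: A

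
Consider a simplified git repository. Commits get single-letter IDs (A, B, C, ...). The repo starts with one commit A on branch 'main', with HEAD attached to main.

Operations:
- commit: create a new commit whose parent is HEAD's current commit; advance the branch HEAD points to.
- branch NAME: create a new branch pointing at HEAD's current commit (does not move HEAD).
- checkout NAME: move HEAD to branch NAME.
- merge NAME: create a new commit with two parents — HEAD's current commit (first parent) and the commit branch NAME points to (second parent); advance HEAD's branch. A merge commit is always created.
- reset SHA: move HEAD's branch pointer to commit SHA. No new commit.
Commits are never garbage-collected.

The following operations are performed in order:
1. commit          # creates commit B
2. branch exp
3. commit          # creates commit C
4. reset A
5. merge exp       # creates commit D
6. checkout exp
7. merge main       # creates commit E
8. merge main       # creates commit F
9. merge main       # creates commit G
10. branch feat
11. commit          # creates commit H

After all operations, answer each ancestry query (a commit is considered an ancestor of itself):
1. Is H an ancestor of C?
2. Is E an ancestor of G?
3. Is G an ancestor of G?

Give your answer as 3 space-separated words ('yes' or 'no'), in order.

After op 1 (commit): HEAD=main@B [main=B]
After op 2 (branch): HEAD=main@B [exp=B main=B]
After op 3 (commit): HEAD=main@C [exp=B main=C]
After op 4 (reset): HEAD=main@A [exp=B main=A]
After op 5 (merge): HEAD=main@D [exp=B main=D]
After op 6 (checkout): HEAD=exp@B [exp=B main=D]
After op 7 (merge): HEAD=exp@E [exp=E main=D]
After op 8 (merge): HEAD=exp@F [exp=F main=D]
After op 9 (merge): HEAD=exp@G [exp=G main=D]
After op 10 (branch): HEAD=exp@G [exp=G feat=G main=D]
After op 11 (commit): HEAD=exp@H [exp=H feat=G main=D]
ancestors(C) = {A,B,C}; H in? no
ancestors(G) = {A,B,D,E,F,G}; E in? yes
ancestors(G) = {A,B,D,E,F,G}; G in? yes

Answer: no yes yes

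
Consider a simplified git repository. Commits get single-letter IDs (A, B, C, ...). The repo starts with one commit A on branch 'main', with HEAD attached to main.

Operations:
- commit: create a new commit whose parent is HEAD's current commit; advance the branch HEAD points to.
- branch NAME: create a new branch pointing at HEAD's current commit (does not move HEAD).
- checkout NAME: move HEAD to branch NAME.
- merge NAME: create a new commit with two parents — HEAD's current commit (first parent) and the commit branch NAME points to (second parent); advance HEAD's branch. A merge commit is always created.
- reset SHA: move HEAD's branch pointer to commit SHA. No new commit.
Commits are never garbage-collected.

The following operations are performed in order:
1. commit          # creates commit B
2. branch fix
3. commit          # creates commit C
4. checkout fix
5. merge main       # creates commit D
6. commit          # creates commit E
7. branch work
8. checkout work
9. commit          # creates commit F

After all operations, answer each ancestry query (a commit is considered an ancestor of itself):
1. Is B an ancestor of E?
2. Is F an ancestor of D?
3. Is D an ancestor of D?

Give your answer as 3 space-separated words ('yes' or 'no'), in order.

Answer: yes no yes

Derivation:
After op 1 (commit): HEAD=main@B [main=B]
After op 2 (branch): HEAD=main@B [fix=B main=B]
After op 3 (commit): HEAD=main@C [fix=B main=C]
After op 4 (checkout): HEAD=fix@B [fix=B main=C]
After op 5 (merge): HEAD=fix@D [fix=D main=C]
After op 6 (commit): HEAD=fix@E [fix=E main=C]
After op 7 (branch): HEAD=fix@E [fix=E main=C work=E]
After op 8 (checkout): HEAD=work@E [fix=E main=C work=E]
After op 9 (commit): HEAD=work@F [fix=E main=C work=F]
ancestors(E) = {A,B,C,D,E}; B in? yes
ancestors(D) = {A,B,C,D}; F in? no
ancestors(D) = {A,B,C,D}; D in? yes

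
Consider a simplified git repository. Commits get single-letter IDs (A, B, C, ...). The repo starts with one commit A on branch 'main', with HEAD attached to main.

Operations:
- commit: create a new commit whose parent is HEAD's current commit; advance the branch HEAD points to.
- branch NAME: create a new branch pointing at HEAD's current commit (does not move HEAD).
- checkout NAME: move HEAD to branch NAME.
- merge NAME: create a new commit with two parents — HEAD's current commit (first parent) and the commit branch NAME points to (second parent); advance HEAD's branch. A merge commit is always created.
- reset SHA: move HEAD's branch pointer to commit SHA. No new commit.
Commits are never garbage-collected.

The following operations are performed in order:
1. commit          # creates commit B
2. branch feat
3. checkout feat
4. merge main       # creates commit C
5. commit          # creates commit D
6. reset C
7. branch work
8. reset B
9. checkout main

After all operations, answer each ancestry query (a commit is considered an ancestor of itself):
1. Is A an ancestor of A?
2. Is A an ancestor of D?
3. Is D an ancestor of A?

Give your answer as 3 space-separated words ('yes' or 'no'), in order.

Answer: yes yes no

Derivation:
After op 1 (commit): HEAD=main@B [main=B]
After op 2 (branch): HEAD=main@B [feat=B main=B]
After op 3 (checkout): HEAD=feat@B [feat=B main=B]
After op 4 (merge): HEAD=feat@C [feat=C main=B]
After op 5 (commit): HEAD=feat@D [feat=D main=B]
After op 6 (reset): HEAD=feat@C [feat=C main=B]
After op 7 (branch): HEAD=feat@C [feat=C main=B work=C]
After op 8 (reset): HEAD=feat@B [feat=B main=B work=C]
After op 9 (checkout): HEAD=main@B [feat=B main=B work=C]
ancestors(A) = {A}; A in? yes
ancestors(D) = {A,B,C,D}; A in? yes
ancestors(A) = {A}; D in? no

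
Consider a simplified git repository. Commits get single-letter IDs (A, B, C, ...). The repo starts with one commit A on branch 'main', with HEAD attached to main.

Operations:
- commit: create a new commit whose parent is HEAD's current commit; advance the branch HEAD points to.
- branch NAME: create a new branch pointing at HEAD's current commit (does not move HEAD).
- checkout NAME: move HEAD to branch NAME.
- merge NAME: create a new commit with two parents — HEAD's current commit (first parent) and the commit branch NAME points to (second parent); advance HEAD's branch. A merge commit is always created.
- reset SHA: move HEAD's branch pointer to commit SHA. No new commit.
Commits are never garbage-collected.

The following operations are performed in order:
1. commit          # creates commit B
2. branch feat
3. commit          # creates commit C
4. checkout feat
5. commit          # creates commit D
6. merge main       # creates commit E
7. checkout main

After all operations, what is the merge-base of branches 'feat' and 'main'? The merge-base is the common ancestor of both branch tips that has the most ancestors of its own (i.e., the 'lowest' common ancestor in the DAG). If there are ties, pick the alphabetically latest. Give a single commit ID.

Answer: C

Derivation:
After op 1 (commit): HEAD=main@B [main=B]
After op 2 (branch): HEAD=main@B [feat=B main=B]
After op 3 (commit): HEAD=main@C [feat=B main=C]
After op 4 (checkout): HEAD=feat@B [feat=B main=C]
After op 5 (commit): HEAD=feat@D [feat=D main=C]
After op 6 (merge): HEAD=feat@E [feat=E main=C]
After op 7 (checkout): HEAD=main@C [feat=E main=C]
ancestors(feat=E): ['A', 'B', 'C', 'D', 'E']
ancestors(main=C): ['A', 'B', 'C']
common: ['A', 'B', 'C']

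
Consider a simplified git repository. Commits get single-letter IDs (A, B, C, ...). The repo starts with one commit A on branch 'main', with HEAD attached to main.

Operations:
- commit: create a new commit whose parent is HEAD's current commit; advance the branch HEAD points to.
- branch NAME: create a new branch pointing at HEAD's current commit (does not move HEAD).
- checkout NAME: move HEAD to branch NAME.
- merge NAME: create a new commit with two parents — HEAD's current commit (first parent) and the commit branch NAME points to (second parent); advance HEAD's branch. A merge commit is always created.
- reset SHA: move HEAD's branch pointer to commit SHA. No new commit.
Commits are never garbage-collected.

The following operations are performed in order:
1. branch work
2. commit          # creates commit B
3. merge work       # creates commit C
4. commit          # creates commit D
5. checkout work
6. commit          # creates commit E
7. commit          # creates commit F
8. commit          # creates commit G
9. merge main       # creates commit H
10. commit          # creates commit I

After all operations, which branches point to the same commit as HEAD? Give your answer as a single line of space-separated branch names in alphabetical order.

Answer: work

Derivation:
After op 1 (branch): HEAD=main@A [main=A work=A]
After op 2 (commit): HEAD=main@B [main=B work=A]
After op 3 (merge): HEAD=main@C [main=C work=A]
After op 4 (commit): HEAD=main@D [main=D work=A]
After op 5 (checkout): HEAD=work@A [main=D work=A]
After op 6 (commit): HEAD=work@E [main=D work=E]
After op 7 (commit): HEAD=work@F [main=D work=F]
After op 8 (commit): HEAD=work@G [main=D work=G]
After op 9 (merge): HEAD=work@H [main=D work=H]
After op 10 (commit): HEAD=work@I [main=D work=I]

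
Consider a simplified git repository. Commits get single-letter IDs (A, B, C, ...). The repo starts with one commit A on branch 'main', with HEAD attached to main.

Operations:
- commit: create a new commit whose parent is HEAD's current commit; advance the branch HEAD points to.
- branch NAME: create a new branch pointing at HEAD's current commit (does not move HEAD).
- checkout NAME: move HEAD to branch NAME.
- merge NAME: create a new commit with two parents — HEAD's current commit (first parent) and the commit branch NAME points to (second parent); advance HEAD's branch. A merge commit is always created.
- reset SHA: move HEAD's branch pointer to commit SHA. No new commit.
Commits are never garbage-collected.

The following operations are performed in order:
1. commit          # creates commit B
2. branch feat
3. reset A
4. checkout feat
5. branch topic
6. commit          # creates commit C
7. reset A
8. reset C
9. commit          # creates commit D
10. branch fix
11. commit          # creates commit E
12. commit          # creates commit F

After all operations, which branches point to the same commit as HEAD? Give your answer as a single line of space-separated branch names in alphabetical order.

Answer: feat

Derivation:
After op 1 (commit): HEAD=main@B [main=B]
After op 2 (branch): HEAD=main@B [feat=B main=B]
After op 3 (reset): HEAD=main@A [feat=B main=A]
After op 4 (checkout): HEAD=feat@B [feat=B main=A]
After op 5 (branch): HEAD=feat@B [feat=B main=A topic=B]
After op 6 (commit): HEAD=feat@C [feat=C main=A topic=B]
After op 7 (reset): HEAD=feat@A [feat=A main=A topic=B]
After op 8 (reset): HEAD=feat@C [feat=C main=A topic=B]
After op 9 (commit): HEAD=feat@D [feat=D main=A topic=B]
After op 10 (branch): HEAD=feat@D [feat=D fix=D main=A topic=B]
After op 11 (commit): HEAD=feat@E [feat=E fix=D main=A topic=B]
After op 12 (commit): HEAD=feat@F [feat=F fix=D main=A topic=B]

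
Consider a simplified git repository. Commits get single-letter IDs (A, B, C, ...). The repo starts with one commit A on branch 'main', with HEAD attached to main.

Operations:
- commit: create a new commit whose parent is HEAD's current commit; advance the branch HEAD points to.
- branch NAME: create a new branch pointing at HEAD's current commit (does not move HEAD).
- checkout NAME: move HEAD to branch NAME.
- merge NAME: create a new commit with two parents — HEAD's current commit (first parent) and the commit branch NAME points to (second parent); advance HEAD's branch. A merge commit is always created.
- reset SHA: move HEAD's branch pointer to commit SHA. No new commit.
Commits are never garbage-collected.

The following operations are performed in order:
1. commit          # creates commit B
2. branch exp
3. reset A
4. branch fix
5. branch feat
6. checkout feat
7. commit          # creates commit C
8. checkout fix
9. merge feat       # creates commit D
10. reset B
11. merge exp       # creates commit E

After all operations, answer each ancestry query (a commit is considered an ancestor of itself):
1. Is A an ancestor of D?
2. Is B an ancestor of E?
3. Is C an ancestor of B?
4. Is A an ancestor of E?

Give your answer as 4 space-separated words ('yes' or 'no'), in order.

After op 1 (commit): HEAD=main@B [main=B]
After op 2 (branch): HEAD=main@B [exp=B main=B]
After op 3 (reset): HEAD=main@A [exp=B main=A]
After op 4 (branch): HEAD=main@A [exp=B fix=A main=A]
After op 5 (branch): HEAD=main@A [exp=B feat=A fix=A main=A]
After op 6 (checkout): HEAD=feat@A [exp=B feat=A fix=A main=A]
After op 7 (commit): HEAD=feat@C [exp=B feat=C fix=A main=A]
After op 8 (checkout): HEAD=fix@A [exp=B feat=C fix=A main=A]
After op 9 (merge): HEAD=fix@D [exp=B feat=C fix=D main=A]
After op 10 (reset): HEAD=fix@B [exp=B feat=C fix=B main=A]
After op 11 (merge): HEAD=fix@E [exp=B feat=C fix=E main=A]
ancestors(D) = {A,C,D}; A in? yes
ancestors(E) = {A,B,E}; B in? yes
ancestors(B) = {A,B}; C in? no
ancestors(E) = {A,B,E}; A in? yes

Answer: yes yes no yes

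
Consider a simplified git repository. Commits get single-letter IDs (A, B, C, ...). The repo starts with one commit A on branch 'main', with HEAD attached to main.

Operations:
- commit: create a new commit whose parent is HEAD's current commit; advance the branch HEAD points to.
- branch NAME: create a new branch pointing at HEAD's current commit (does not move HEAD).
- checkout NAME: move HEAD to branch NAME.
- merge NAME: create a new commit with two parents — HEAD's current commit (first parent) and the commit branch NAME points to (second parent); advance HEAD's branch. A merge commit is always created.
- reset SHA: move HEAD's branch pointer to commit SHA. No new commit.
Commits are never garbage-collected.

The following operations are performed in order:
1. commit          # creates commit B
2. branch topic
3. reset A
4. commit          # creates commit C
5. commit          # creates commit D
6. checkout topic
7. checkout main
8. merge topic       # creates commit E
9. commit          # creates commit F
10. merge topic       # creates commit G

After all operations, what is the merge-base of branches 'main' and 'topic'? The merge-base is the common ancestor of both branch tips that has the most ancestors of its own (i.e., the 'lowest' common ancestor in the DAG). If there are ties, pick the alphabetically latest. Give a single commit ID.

After op 1 (commit): HEAD=main@B [main=B]
After op 2 (branch): HEAD=main@B [main=B topic=B]
After op 3 (reset): HEAD=main@A [main=A topic=B]
After op 4 (commit): HEAD=main@C [main=C topic=B]
After op 5 (commit): HEAD=main@D [main=D topic=B]
After op 6 (checkout): HEAD=topic@B [main=D topic=B]
After op 7 (checkout): HEAD=main@D [main=D topic=B]
After op 8 (merge): HEAD=main@E [main=E topic=B]
After op 9 (commit): HEAD=main@F [main=F topic=B]
After op 10 (merge): HEAD=main@G [main=G topic=B]
ancestors(main=G): ['A', 'B', 'C', 'D', 'E', 'F', 'G']
ancestors(topic=B): ['A', 'B']
common: ['A', 'B']

Answer: B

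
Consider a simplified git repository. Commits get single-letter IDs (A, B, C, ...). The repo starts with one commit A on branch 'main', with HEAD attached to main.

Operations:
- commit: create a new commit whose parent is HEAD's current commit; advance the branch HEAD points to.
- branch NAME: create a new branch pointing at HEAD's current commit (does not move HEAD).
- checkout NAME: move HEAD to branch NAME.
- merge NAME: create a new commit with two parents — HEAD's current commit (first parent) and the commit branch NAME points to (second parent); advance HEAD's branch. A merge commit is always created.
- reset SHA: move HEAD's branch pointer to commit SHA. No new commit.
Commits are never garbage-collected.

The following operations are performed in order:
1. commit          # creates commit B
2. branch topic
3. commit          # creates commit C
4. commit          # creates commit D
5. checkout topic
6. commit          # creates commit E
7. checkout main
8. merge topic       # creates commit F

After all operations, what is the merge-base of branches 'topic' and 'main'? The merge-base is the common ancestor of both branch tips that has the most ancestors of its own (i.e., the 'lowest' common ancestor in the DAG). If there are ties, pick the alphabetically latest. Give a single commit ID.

Answer: E

Derivation:
After op 1 (commit): HEAD=main@B [main=B]
After op 2 (branch): HEAD=main@B [main=B topic=B]
After op 3 (commit): HEAD=main@C [main=C topic=B]
After op 4 (commit): HEAD=main@D [main=D topic=B]
After op 5 (checkout): HEAD=topic@B [main=D topic=B]
After op 6 (commit): HEAD=topic@E [main=D topic=E]
After op 7 (checkout): HEAD=main@D [main=D topic=E]
After op 8 (merge): HEAD=main@F [main=F topic=E]
ancestors(topic=E): ['A', 'B', 'E']
ancestors(main=F): ['A', 'B', 'C', 'D', 'E', 'F']
common: ['A', 'B', 'E']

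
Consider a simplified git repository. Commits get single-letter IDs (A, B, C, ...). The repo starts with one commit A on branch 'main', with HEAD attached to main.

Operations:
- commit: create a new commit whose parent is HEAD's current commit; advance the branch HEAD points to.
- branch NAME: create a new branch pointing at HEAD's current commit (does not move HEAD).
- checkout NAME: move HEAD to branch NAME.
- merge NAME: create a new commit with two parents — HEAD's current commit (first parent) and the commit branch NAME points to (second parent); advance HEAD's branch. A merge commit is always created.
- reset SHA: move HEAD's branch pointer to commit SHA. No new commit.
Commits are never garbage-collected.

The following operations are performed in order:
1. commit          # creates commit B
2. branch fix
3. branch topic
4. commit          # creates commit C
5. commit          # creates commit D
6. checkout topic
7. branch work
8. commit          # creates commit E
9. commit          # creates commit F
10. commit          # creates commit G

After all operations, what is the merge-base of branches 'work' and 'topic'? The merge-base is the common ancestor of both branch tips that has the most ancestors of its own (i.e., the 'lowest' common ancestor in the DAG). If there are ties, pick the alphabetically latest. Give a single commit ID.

Answer: B

Derivation:
After op 1 (commit): HEAD=main@B [main=B]
After op 2 (branch): HEAD=main@B [fix=B main=B]
After op 3 (branch): HEAD=main@B [fix=B main=B topic=B]
After op 4 (commit): HEAD=main@C [fix=B main=C topic=B]
After op 5 (commit): HEAD=main@D [fix=B main=D topic=B]
After op 6 (checkout): HEAD=topic@B [fix=B main=D topic=B]
After op 7 (branch): HEAD=topic@B [fix=B main=D topic=B work=B]
After op 8 (commit): HEAD=topic@E [fix=B main=D topic=E work=B]
After op 9 (commit): HEAD=topic@F [fix=B main=D topic=F work=B]
After op 10 (commit): HEAD=topic@G [fix=B main=D topic=G work=B]
ancestors(work=B): ['A', 'B']
ancestors(topic=G): ['A', 'B', 'E', 'F', 'G']
common: ['A', 'B']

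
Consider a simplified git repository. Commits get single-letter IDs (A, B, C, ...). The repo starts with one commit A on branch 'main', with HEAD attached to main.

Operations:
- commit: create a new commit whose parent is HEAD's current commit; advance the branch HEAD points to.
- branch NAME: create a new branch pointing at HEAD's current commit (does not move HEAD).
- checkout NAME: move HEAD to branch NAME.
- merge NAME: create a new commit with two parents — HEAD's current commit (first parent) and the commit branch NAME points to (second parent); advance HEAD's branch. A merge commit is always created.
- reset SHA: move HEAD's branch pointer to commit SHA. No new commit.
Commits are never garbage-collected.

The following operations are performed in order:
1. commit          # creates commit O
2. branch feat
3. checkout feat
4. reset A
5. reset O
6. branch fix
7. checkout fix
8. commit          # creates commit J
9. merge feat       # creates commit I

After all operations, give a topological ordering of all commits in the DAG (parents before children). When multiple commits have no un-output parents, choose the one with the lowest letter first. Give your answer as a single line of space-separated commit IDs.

Answer: A O J I

Derivation:
After op 1 (commit): HEAD=main@O [main=O]
After op 2 (branch): HEAD=main@O [feat=O main=O]
After op 3 (checkout): HEAD=feat@O [feat=O main=O]
After op 4 (reset): HEAD=feat@A [feat=A main=O]
After op 5 (reset): HEAD=feat@O [feat=O main=O]
After op 6 (branch): HEAD=feat@O [feat=O fix=O main=O]
After op 7 (checkout): HEAD=fix@O [feat=O fix=O main=O]
After op 8 (commit): HEAD=fix@J [feat=O fix=J main=O]
After op 9 (merge): HEAD=fix@I [feat=O fix=I main=O]
commit A: parents=[]
commit I: parents=['J', 'O']
commit J: parents=['O']
commit O: parents=['A']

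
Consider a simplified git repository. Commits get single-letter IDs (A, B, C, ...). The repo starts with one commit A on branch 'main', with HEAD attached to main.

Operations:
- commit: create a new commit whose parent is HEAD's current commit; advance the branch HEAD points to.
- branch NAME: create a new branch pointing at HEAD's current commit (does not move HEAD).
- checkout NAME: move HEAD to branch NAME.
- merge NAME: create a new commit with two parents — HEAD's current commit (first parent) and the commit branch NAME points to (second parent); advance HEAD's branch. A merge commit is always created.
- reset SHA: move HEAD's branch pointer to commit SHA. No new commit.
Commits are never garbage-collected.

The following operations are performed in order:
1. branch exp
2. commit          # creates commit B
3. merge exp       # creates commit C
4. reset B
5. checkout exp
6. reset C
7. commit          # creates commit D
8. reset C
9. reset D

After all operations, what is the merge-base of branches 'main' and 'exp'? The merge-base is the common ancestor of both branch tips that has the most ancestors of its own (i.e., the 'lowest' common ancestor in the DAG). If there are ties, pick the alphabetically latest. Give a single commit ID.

Answer: B

Derivation:
After op 1 (branch): HEAD=main@A [exp=A main=A]
After op 2 (commit): HEAD=main@B [exp=A main=B]
After op 3 (merge): HEAD=main@C [exp=A main=C]
After op 4 (reset): HEAD=main@B [exp=A main=B]
After op 5 (checkout): HEAD=exp@A [exp=A main=B]
After op 6 (reset): HEAD=exp@C [exp=C main=B]
After op 7 (commit): HEAD=exp@D [exp=D main=B]
After op 8 (reset): HEAD=exp@C [exp=C main=B]
After op 9 (reset): HEAD=exp@D [exp=D main=B]
ancestors(main=B): ['A', 'B']
ancestors(exp=D): ['A', 'B', 'C', 'D']
common: ['A', 'B']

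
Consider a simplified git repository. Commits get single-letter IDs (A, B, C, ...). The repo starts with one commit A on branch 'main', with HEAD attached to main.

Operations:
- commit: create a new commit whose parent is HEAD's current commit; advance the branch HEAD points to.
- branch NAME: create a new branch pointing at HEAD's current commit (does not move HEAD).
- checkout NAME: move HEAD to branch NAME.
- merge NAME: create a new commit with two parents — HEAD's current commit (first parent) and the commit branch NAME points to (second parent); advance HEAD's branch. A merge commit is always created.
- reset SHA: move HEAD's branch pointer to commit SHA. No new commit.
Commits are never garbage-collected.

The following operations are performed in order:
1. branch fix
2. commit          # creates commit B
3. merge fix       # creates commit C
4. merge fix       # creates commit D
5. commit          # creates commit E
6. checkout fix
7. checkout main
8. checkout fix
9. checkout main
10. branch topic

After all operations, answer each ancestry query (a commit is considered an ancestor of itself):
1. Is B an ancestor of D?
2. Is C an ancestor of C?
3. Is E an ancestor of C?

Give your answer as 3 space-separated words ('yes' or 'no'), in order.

Answer: yes yes no

Derivation:
After op 1 (branch): HEAD=main@A [fix=A main=A]
After op 2 (commit): HEAD=main@B [fix=A main=B]
After op 3 (merge): HEAD=main@C [fix=A main=C]
After op 4 (merge): HEAD=main@D [fix=A main=D]
After op 5 (commit): HEAD=main@E [fix=A main=E]
After op 6 (checkout): HEAD=fix@A [fix=A main=E]
After op 7 (checkout): HEAD=main@E [fix=A main=E]
After op 8 (checkout): HEAD=fix@A [fix=A main=E]
After op 9 (checkout): HEAD=main@E [fix=A main=E]
After op 10 (branch): HEAD=main@E [fix=A main=E topic=E]
ancestors(D) = {A,B,C,D}; B in? yes
ancestors(C) = {A,B,C}; C in? yes
ancestors(C) = {A,B,C}; E in? no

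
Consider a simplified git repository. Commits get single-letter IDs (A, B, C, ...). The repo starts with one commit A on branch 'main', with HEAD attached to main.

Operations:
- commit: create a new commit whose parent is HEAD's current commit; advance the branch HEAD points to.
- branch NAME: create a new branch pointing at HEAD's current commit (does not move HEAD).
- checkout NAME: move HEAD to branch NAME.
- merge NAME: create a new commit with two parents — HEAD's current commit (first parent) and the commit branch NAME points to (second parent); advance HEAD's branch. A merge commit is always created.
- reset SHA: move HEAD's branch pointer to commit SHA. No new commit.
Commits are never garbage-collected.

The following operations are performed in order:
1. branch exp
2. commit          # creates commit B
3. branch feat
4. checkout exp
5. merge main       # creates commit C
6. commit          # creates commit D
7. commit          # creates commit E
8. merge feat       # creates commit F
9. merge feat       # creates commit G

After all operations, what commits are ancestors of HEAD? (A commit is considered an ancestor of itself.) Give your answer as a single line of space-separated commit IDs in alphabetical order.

Answer: A B C D E F G

Derivation:
After op 1 (branch): HEAD=main@A [exp=A main=A]
After op 2 (commit): HEAD=main@B [exp=A main=B]
After op 3 (branch): HEAD=main@B [exp=A feat=B main=B]
After op 4 (checkout): HEAD=exp@A [exp=A feat=B main=B]
After op 5 (merge): HEAD=exp@C [exp=C feat=B main=B]
After op 6 (commit): HEAD=exp@D [exp=D feat=B main=B]
After op 7 (commit): HEAD=exp@E [exp=E feat=B main=B]
After op 8 (merge): HEAD=exp@F [exp=F feat=B main=B]
After op 9 (merge): HEAD=exp@G [exp=G feat=B main=B]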